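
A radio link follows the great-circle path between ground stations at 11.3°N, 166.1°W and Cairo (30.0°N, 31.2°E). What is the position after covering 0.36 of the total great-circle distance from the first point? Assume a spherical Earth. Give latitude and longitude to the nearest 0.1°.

≈ 54.6°N, 165.4°E

From cos δ = sin φ₁ sin φ₂ + cos φ₁ cos φ₂ cos Δλ, the central angle is δ ≈ 2.364 rad (135.5°).
Interpolate at f = 0.36 with slerp weights a = sin((1−f)δ)/sin δ ≈ 1.424, b = sin(fδ)/sin δ ≈ 1.072.
p = a·p₁ + b·p₂ ≈ (-0.561, 0.146, 0.815); φ = arcsin(p_z) ≈ 54.60°, λ = atan2(p_y, p_x) ≈ 165.43°.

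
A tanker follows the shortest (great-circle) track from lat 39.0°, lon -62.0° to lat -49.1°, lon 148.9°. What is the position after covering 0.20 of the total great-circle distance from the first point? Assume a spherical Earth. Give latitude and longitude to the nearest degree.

≈ lat 18°, lon -89°

Convert each endpoint to a unit vector on the sphere (x = cos φ cos λ, y = cos φ sin λ, z = sin φ).
The central angle between the endpoints is δ = arccos(p₁·p₂) ≈ 2.720 rad (155.8°).
Interpolate at f = 0.20 with slerp weights a = sin((1−f)δ)/sin δ ≈ 2.008, b = sin(fδ)/sin δ ≈ 1.264.
p = a·p₁ + b·p₂ ≈ (0.024, -0.951, 0.309); φ = arcsin(p_z) ≈ 17.99°, λ = atan2(p_y, p_x) ≈ -88.53°.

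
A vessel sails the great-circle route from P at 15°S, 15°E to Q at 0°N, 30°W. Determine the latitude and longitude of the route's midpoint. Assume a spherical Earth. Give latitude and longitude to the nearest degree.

Convert each endpoint to a unit vector on the sphere (x = cos φ cos λ, y = cos φ sin λ, z = sin φ).
The central angle between the endpoints is δ = arccos(p₁·p₂) ≈ 0.819 rad (46.9°).
Interpolate at f = 1/2 with slerp weights a = sin((1−f)δ)/sin δ ≈ 0.545, b = sin(fδ)/sin δ ≈ 0.545.
p = a·p₁ + b·p₂ ≈ (0.981, -0.136, -0.141); φ = arcsin(p_z) ≈ -8.11°, λ = atan2(p_y, p_x) ≈ -7.91°.

≈ 8°S, 8°W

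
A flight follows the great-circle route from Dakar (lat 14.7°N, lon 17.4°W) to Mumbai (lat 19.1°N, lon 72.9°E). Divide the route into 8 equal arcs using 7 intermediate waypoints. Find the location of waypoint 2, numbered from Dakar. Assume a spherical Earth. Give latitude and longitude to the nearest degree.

≈ lat 20°N, lon 4°E

The haversine formula gives a central angle δ ≈ 1.492 rad (85.5°) between the endpoints.
Interpolate at f = 2/8 with slerp weights a = sin((1−f)δ)/sin δ ≈ 0.903, b = sin(fδ)/sin δ ≈ 0.366.
p = a·p₁ + b·p₂ ≈ (0.935, 0.069, 0.349); φ = arcsin(p_z) ≈ 20.41°, λ = atan2(p_y, p_x) ≈ 4.23°.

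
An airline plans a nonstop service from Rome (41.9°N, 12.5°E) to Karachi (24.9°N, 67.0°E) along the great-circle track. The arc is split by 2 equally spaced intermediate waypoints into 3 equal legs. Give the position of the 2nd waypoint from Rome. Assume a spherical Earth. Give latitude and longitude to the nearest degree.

≈ 33°N, 51°E

Convert each endpoint to a unit vector on the sphere (x = cos φ cos λ, y = cos φ sin λ, z = sin φ).
The central angle between the endpoints is δ = arccos(p₁·p₂) ≈ 0.832 rad (47.7°).
Interpolate at f = 2/3 with slerp weights a = sin((1−f)δ)/sin δ ≈ 0.370, b = sin(fδ)/sin δ ≈ 0.712.
p = a·p₁ + b·p₂ ≈ (0.522, 0.654, 0.547); φ = arcsin(p_z) ≈ 33.18°, λ = atan2(p_y, p_x) ≈ 51.45°.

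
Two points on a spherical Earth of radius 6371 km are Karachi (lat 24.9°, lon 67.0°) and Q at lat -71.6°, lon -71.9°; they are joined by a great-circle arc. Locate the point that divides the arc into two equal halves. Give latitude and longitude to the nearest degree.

≈ lat -37°, lon 50°

Convert each endpoint to a unit vector on the sphere (x = cos φ cos λ, y = cos φ sin λ, z = sin φ).
The central angle between the endpoints is δ = arccos(p₁·p₂) ≈ 2.234 rad (128.0°).
Interpolate at f = 1/2 with slerp weights a = sin((1−f)δ)/sin δ ≈ 1.140, b = sin(fδ)/sin δ ≈ 1.140.
p = a·p₁ + b·p₂ ≈ (0.516, 0.610, -0.602); φ = arcsin(p_z) ≈ -36.99°, λ = atan2(p_y, p_x) ≈ 49.77°.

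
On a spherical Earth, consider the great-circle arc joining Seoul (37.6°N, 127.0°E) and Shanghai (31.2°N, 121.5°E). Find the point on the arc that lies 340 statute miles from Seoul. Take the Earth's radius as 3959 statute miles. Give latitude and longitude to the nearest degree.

From cos δ = sin φ₁ sin φ₂ + cos φ₁ cos φ₂ cos Δλ, the central angle is δ ≈ 0.137 rad (7.8°). The total great-circle distance is δ·R ≈ 0.137 × 3959 ≈ 542 mi, so the target fraction is f = 340/542 ≈ 0.627.
Interpolate at f ≈ 0.627 with slerp weights a = sin((1−f)δ)/sin δ ≈ 0.374, b = sin(fδ)/sin δ ≈ 0.629.
p = a·p₁ + b·p₂ ≈ (-0.459, 0.695, 0.554); φ = arcsin(p_z) ≈ 33.61°, λ = atan2(p_y, p_x) ≈ 123.45°.

≈ 34°N, 123°E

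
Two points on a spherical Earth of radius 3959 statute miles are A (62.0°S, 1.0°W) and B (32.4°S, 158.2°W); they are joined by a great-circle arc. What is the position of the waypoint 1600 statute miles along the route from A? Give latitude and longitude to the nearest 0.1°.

Convert each endpoint to a unit vector on the sphere (x = cos φ cos λ, y = cos φ sin λ, z = sin φ).
The central angle between the endpoints is δ = arccos(p₁·p₂) ≈ 1.463 rad (83.8°). The total great-circle distance is δ·R ≈ 1.463 × 3959 ≈ 5792 mi, so the target fraction is f = 1600/5792 ≈ 0.276.
Interpolate at f ≈ 0.276 with slerp weights a = sin((1−f)δ)/sin δ ≈ 0.877, b = sin(fδ)/sin δ ≈ 0.396.
p = a·p₁ + b·p₂ ≈ (0.102, -0.131, -0.986); φ = arcsin(p_z) ≈ -80.45°, λ = atan2(p_y, p_x) ≈ -52.27°.

≈ (80.5°S, 52.3°W)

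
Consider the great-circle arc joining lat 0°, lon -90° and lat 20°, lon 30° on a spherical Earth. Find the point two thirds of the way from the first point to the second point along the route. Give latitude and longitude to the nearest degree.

≈ lat 22°, lon -12°

Write both endpoints as unit vectors p₁, p₂ with components (cos φ cos λ, cos φ sin λ, sin φ).
The central angle between the endpoints is δ = arccos(p₁·p₂) ≈ 2.060 rad (118.0°).
Interpolate at f = 2/3 with slerp weights a = sin((1−f)δ)/sin δ ≈ 0.718, b = sin(fδ)/sin δ ≈ 1.111.
p = a·p₁ + b·p₂ ≈ (0.904, -0.196, 0.380); φ = arcsin(p_z) ≈ 22.33°, λ = atan2(p_y, p_x) ≈ -12.25°.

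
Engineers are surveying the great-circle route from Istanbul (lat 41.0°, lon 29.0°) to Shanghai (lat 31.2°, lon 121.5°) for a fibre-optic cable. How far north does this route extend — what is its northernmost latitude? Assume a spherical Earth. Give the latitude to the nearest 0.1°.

≈ 47.3°

The great circle lies in the plane with unit normal n̂ = (p₁ × p₂)/|p₁ × p₂|.
Here n̂_z ≈ +0.679; the vertex latitude is φ_max = arccos|n̂_z| ≈ 47.3°.
Check via Clairaut: cos φ_max = |cos φ₁| · sin C = cos(41.0°)·sin(64.1°) ≈ 0.679, again giving ≈ 47.3°.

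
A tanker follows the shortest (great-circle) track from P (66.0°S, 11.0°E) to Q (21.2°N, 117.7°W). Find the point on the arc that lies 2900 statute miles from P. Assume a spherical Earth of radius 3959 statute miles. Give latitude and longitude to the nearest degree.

≈ (54°S, 77°W)

Write both endpoints as unit vectors p₁, p₂ with components (cos φ cos λ, cos φ sin λ, sin φ).
The central angle between the endpoints is δ = arccos(p₁·p₂) ≈ 2.174 rad (124.6°). The total great-circle distance is δ·R ≈ 2.174 × 3959 ≈ 8608 mi, so the target fraction is f = 2900/8608 ≈ 0.337.
Interpolate at f ≈ 0.337 with slerp weights a = sin((1−f)δ)/sin δ ≈ 1.204, b = sin(fδ)/sin δ ≈ 0.812.
p = a·p₁ + b·p₂ ≈ (0.129, -0.577, -0.807); φ = arcsin(p_z) ≈ -53.76°, λ = atan2(p_y, p_x) ≈ -77.41°.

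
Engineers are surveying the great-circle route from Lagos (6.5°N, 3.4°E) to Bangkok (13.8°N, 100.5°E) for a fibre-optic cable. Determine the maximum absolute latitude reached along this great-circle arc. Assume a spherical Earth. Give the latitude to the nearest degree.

The great circle lies in the plane with unit normal n̂ = (p₁ × p₂)/|p₁ × p₂|.
Here n̂_z ≈ +0.962; the vertex latitude is φ_max = arccos|n̂_z| ≈ 15.9°.
Check via Clairaut: cos φ_max = |cos φ₁| · sin C = cos(6.5°)·sin(75.4°) ≈ 0.962, again giving ≈ 15.9°.

≈ 16°N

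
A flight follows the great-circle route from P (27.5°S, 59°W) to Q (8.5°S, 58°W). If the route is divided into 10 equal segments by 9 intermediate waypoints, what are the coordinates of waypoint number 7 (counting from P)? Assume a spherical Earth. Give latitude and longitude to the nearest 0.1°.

≈ (14.2°S, 58.3°W)

Convert each endpoint to a unit vector on the sphere (x = cos φ cos λ, y = cos φ sin λ, z = sin φ).
The central angle between the endpoints is δ = arccos(p₁·p₂) ≈ 0.332 rad (19.0°).
Interpolate at f = 7/10 with slerp weights a = sin((1−f)δ)/sin δ ≈ 0.305, b = sin(fδ)/sin δ ≈ 0.707.
p = a·p₁ + b·p₂ ≈ (0.510, -0.825, -0.245); φ = arcsin(p_z) ≈ -14.20°, λ = atan2(p_y, p_x) ≈ -58.28°.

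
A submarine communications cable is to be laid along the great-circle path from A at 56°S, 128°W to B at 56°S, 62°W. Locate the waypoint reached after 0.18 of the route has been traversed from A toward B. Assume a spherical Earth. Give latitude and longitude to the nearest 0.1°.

≈ 58.6°S, 117.2°W

The haversine formula gives a central angle δ ≈ 0.619 rad (35.5°) between the endpoints.
Interpolate at f = 0.18 with slerp weights a = sin((1−f)δ)/sin δ ≈ 0.838, b = sin(fδ)/sin δ ≈ 0.192.
p = a·p₁ + b·p₂ ≈ (-0.238, -0.464, -0.853); φ = arcsin(p_z) ≈ -58.58°, λ = atan2(p_y, p_x) ≈ -117.18°.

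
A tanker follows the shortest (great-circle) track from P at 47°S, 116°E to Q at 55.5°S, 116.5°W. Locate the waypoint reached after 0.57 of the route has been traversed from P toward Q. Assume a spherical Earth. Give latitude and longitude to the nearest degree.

The haversine formula gives a central angle δ ≈ 1.194 rad (68.4°) between the endpoints.
Interpolate at f = 0.57 with slerp weights a = sin((1−f)δ)/sin δ ≈ 0.528, b = sin(fδ)/sin δ ≈ 0.677.
p = a·p₁ + b·p₂ ≈ (-0.329, -0.019, -0.944); φ = arcsin(p_z) ≈ -70.76°, λ = atan2(p_y, p_x) ≈ -176.65°.

≈ 71°S, 177°W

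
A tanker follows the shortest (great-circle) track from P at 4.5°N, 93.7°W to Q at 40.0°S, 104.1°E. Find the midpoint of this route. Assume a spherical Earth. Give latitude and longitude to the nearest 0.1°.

Write both endpoints as unit vectors p₁, p₂ with components (cos φ cos λ, cos φ sin λ, sin φ).
The central angle between the endpoints is δ = arccos(p₁·p₂) ≈ 2.462 rad (141.0°).
Interpolate at f = 1/2 with slerp weights a = sin((1−f)δ)/sin δ ≈ 1.499, b = sin(fδ)/sin δ ≈ 1.499.
p = a·p₁ + b·p₂ ≈ (-0.376, -0.378, -0.846); φ = arcsin(p_z) ≈ -57.79°, λ = atan2(p_y, p_x) ≈ -134.90°.

≈ 57.8°S, 134.9°W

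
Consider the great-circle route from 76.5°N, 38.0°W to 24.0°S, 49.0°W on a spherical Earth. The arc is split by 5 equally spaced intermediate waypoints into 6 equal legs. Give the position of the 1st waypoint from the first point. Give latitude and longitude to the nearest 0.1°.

From cos δ = sin φ₁ sin φ₂ + cos φ₁ cos φ₂ cos Δλ, the central angle is δ ≈ 1.758 rad (100.7°).
Interpolate at f = 1/6 with slerp weights a = sin((1−f)δ)/sin δ ≈ 1.012, b = sin(fδ)/sin δ ≈ 0.294.
p = a·p₁ + b·p₂ ≈ (0.362, -0.348, 0.865); φ = arcsin(p_z) ≈ 59.83°, λ = atan2(p_y, p_x) ≈ -43.85°.

≈ 59.8°N, 43.9°W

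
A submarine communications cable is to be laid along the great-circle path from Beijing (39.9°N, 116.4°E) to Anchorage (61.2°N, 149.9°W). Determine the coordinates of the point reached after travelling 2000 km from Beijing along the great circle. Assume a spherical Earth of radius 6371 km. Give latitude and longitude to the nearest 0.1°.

Write both endpoints as unit vectors p₁, p₂ with components (cos φ cos λ, cos φ sin λ, sin φ).
The central angle between the endpoints is δ = arccos(p₁·p₂) ≈ 1.002 rad (57.4°). The total great-circle distance is δ·R ≈ 1.002 × 6371 ≈ 6386 km, so the target fraction is f = 2000/6386 ≈ 0.313.
Interpolate at f ≈ 0.313 with slerp weights a = sin((1−f)δ)/sin δ ≈ 0.754, b = sin(fδ)/sin δ ≈ 0.366.
p = a·p₁ + b·p₂ ≈ (-0.410, 0.430, 0.805); φ = arcsin(p_z) ≈ 53.58°, λ = atan2(p_y, p_x) ≈ 133.66°.

≈ 53.6°N, 133.7°E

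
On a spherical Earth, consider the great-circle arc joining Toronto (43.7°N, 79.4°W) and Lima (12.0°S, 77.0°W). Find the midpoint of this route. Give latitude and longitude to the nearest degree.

The haversine formula gives a central angle δ ≈ 0.973 rad (55.7°) between the endpoints.
Interpolate at f = 1/2 with slerp weights a = sin((1−f)δ)/sin δ ≈ 0.566, b = sin(fδ)/sin δ ≈ 0.566.
p = a·p₁ + b·p₂ ≈ (0.200, -0.941, 0.273); φ = arcsin(p_z) ≈ 15.85°, λ = atan2(p_y, p_x) ≈ -78.02°.

≈ 16°N, 78°W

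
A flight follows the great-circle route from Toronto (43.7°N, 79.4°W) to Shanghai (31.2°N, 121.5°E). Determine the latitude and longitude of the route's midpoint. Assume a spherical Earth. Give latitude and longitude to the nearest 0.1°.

≈ 75.4°N, 176.6°E

The haversine formula gives a central angle δ ≈ 1.792 rad (102.7°) between the endpoints.
Interpolate at f = 1/2 with slerp weights a = sin((1−f)δ)/sin δ ≈ 0.801, b = sin(fδ)/sin δ ≈ 0.801.
p = a·p₁ + b·p₂ ≈ (-0.251, 0.015, 0.968); φ = arcsin(p_z) ≈ 75.42°, λ = atan2(p_y, p_x) ≈ 176.59°.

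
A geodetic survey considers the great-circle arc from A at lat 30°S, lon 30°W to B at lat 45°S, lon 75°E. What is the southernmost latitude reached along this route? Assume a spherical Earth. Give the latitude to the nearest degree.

≈ 53°S

The great circle lies in the plane with unit normal n̂ = (p₁ × p₂)/|p₁ × p₂|.
Here n̂_z ≈ +0.603; the vertex latitude is φ_max = arccos|n̂_z| ≈ 52.9°.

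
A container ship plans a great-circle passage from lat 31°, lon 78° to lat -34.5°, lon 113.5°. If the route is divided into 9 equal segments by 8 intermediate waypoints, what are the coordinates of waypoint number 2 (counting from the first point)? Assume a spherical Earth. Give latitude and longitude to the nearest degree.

From cos δ = sin φ₁ sin φ₂ + cos φ₁ cos φ₂ cos Δλ, the central angle is δ ≈ 1.283 rad (73.5°).
Interpolate at f = 2/9 with slerp weights a = sin((1−f)δ)/sin δ ≈ 0.876, b = sin(fδ)/sin δ ≈ 0.293.
p = a·p₁ + b·p₂ ≈ (0.060, 0.957, 0.285); φ = arcsin(p_z) ≈ 16.57°, λ = atan2(p_y, p_x) ≈ 86.42°.

≈ lat 17°, lon 86°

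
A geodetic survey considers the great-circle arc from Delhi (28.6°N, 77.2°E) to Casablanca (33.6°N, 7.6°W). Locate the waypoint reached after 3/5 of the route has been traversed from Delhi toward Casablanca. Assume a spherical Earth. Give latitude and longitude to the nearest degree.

Convert each endpoint to a unit vector on the sphere (x = cos φ cos λ, y = cos φ sin λ, z = sin φ).
The central angle between the endpoints is δ = arccos(p₁·p₂) ≈ 1.233 rad (70.7°).
Interpolate at f = 3/5 with slerp weights a = sin((1−f)δ)/sin δ ≈ 0.502, b = sin(fδ)/sin δ ≈ 0.715.
p = a·p₁ + b·p₂ ≈ (0.688, 0.351, 0.636); φ = arcsin(p_z) ≈ 39.47°, λ = atan2(p_y, p_x) ≈ 27.04°.

≈ 39°N, 27°E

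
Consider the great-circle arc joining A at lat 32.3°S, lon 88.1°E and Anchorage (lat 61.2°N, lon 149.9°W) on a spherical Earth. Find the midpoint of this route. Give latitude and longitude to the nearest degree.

From cos δ = sin φ₁ sin φ₂ + cos φ₁ cos φ₂ cos Δλ, the central angle is δ ≈ 2.324 rad (133.2°).
Interpolate at f = 1/2 with slerp weights a = sin((1−f)δ)/sin δ ≈ 1.258, b = sin(fδ)/sin δ ≈ 1.258.
p = a·p₁ + b·p₂ ≈ (-0.489, 0.759, 0.430); φ = arcsin(p_z) ≈ 25.48°, λ = atan2(p_y, p_x) ≈ 122.80°.

≈ lat 25°N, lon 123°E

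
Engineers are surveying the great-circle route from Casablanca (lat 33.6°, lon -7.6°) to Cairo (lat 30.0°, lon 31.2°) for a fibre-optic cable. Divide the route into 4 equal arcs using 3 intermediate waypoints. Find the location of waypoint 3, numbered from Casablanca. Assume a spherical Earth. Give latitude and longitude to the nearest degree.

≈ lat 32°, lon 22°

The haversine formula gives a central angle δ ≈ 0.576 rad (33.0°) between the endpoints.
Interpolate at f = 3/4 with slerp weights a = sin((1−f)δ)/sin δ ≈ 0.263, b = sin(fδ)/sin δ ≈ 0.769.
p = a·p₁ + b·p₂ ≈ (0.787, 0.316, 0.530); φ = arcsin(p_z) ≈ 32.01°, λ = atan2(p_y, p_x) ≈ 21.87°.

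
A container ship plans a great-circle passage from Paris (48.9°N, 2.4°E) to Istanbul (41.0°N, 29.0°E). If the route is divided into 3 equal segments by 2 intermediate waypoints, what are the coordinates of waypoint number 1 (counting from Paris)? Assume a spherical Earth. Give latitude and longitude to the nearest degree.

Write both endpoints as unit vectors p₁, p₂ with components (cos φ cos λ, cos φ sin λ, sin φ).
The central angle between the endpoints is δ = arccos(p₁·p₂) ≈ 0.354 rad (20.3°).
Interpolate at f = 1/3 with slerp weights a = sin((1−f)δ)/sin δ ≈ 0.674, b = sin(fδ)/sin δ ≈ 0.340.
p = a·p₁ + b·p₂ ≈ (0.667, 0.143, 0.731); φ = arcsin(p_z) ≈ 46.98°, λ = atan2(p_y, p_x) ≈ 12.08°.

≈ (47°N, 12°E)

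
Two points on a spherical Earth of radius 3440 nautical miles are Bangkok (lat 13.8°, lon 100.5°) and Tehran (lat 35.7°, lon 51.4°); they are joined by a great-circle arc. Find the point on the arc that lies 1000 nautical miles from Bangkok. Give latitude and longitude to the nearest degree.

≈ lat 23°, lon 86°

Write both endpoints as unit vectors p₁, p₂ with components (cos φ cos λ, cos φ sin λ, sin φ).
The central angle between the endpoints is δ = arccos(p₁·p₂) ≈ 0.856 rad (49.0°). The total great-circle distance is δ·R ≈ 0.856 × 3440 ≈ 2944 nmi, so the target fraction is f = 1000/2944 ≈ 0.340.
Interpolate at f ≈ 0.340 with slerp weights a = sin((1−f)δ)/sin δ ≈ 0.709, b = sin(fδ)/sin δ ≈ 0.380.
p = a·p₁ + b·p₂ ≈ (0.067, 0.918, 0.391); φ = arcsin(p_z) ≈ 23.00°, λ = atan2(p_y, p_x) ≈ 85.84°.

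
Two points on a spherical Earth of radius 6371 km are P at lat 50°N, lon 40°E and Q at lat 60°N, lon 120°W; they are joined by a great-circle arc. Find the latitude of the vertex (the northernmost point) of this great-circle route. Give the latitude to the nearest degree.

The great circle lies in the plane with unit normal n̂ = (p₁ × p₂)/|p₁ × p₂|.
Here n̂_z ≈ -0.118; the vertex latitude is φ_max = arccos|n̂_z| ≈ 83.2°.
Check via Clairaut: cos φ_max = |cos φ₁| · sin C = cos(50.0°)·sin(10.6°) ≈ 0.118, again giving ≈ 83.2°.

≈ 83°N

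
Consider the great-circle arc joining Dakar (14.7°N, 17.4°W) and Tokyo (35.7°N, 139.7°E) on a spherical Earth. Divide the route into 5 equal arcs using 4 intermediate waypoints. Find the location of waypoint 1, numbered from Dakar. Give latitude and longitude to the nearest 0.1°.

Convert each endpoint to a unit vector on the sphere (x = cos φ cos λ, y = cos φ sin λ, z = sin φ).
The central angle between the endpoints is δ = arccos(p₁·p₂) ≈ 2.184 rad (125.1°).
Interpolate at f = 1/5 with slerp weights a = sin((1−f)δ)/sin δ ≈ 1.204, b = sin(fδ)/sin δ ≈ 0.517.
p = a·p₁ + b·p₂ ≈ (0.791, -0.076, 0.607); φ = arcsin(p_z) ≈ 37.40°, λ = atan2(p_y, p_x) ≈ -5.53°.

≈ 37.4°N, 5.5°W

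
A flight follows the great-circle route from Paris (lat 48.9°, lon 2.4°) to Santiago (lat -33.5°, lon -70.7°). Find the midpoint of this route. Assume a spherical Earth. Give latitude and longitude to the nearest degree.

From cos δ = sin φ₁ sin φ₂ + cos φ₁ cos φ₂ cos Δλ, the central angle is δ ≈ 1.830 rad (104.9°).
Interpolate at f = 1/2 with slerp weights a = sin((1−f)δ)/sin δ ≈ 0.820, b = sin(fδ)/sin δ ≈ 0.820.
p = a·p₁ + b·p₂ ≈ (0.765, -0.623, 0.165); φ = arcsin(p_z) ≈ 9.52°, λ = atan2(p_y, p_x) ≈ -39.16°.

≈ lat 10°, lon -39°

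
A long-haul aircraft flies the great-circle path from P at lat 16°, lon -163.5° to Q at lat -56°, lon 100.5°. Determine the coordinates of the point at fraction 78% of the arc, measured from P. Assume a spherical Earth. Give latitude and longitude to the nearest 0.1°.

≈ lat -48.1°, lon 136.9°

The haversine formula gives a central angle δ ≈ 1.859 rad (106.5°) between the endpoints.
Interpolate at f = 0.78 with slerp weights a = sin((1−f)δ)/sin δ ≈ 0.415, b = sin(fδ)/sin δ ≈ 1.036.
p = a·p₁ + b·p₂ ≈ (-0.488, 0.456, -0.744); φ = arcsin(p_z) ≈ -48.09°, λ = atan2(p_y, p_x) ≈ 136.93°.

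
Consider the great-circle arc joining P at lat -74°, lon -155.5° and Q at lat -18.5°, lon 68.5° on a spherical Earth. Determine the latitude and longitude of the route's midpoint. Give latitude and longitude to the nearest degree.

The haversine formula gives a central angle δ ≈ 1.454 rad (83.3°) between the endpoints.
Interpolate at f = 1/2 with slerp weights a = sin((1−f)δ)/sin δ ≈ 0.669, b = sin(fδ)/sin δ ≈ 0.669.
p = a·p₁ + b·p₂ ≈ (0.065, 0.514, -0.855); φ = arcsin(p_z) ≈ -58.81°, λ = atan2(p_y, p_x) ≈ 82.82°.

≈ lat -59°, lon 83°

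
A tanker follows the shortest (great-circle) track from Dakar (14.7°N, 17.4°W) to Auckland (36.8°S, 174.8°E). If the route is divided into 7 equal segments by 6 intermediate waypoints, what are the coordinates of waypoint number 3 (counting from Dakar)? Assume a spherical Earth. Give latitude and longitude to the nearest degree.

≈ (45°S, 49°W)

Write both endpoints as unit vectors p₁, p₂ with components (cos φ cos λ, cos φ sin λ, sin φ).
The central angle between the endpoints is δ = arccos(p₁·p₂) ≈ 2.712 rad (155.4°).
Interpolate at f = 3/7 with slerp weights a = sin((1−f)δ)/sin δ ≈ 2.399, b = sin(fδ)/sin δ ≈ 2.202.
p = a·p₁ + b·p₂ ≈ (0.458, -0.534, -0.710); φ = arcsin(p_z) ≈ -45.26°, λ = atan2(p_y, p_x) ≈ -49.37°.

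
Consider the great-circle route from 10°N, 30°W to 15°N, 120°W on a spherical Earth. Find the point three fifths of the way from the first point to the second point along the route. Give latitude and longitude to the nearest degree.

Write both endpoints as unit vectors p₁, p₂ with components (cos φ cos λ, cos φ sin λ, sin φ).
The central angle between the endpoints is δ = arccos(p₁·p₂) ≈ 1.526 rad (87.4°).
Interpolate at f = 3/5 with slerp weights a = sin((1−f)δ)/sin δ ≈ 0.574, b = sin(fδ)/sin δ ≈ 0.794.
p = a·p₁ + b·p₂ ≈ (0.106, -0.946, 0.305); φ = arcsin(p_z) ≈ 17.76°, λ = atan2(p_y, p_x) ≈ -83.61°.

≈ 18°N, 84°W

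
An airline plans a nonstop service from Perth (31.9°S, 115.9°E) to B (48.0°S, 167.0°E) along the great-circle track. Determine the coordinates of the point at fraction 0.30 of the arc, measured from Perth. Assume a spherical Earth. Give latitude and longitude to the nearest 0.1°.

Write both endpoints as unit vectors p₁, p₂ with components (cos φ cos λ, cos φ sin λ, sin φ).
The central angle between the endpoints is δ = arccos(p₁·p₂) ≈ 0.724 rad (41.5°).
Interpolate at f = 0.30 with slerp weights a = sin((1−f)δ)/sin δ ≈ 0.733, b = sin(fδ)/sin δ ≈ 0.325.
p = a·p₁ + b·p₂ ≈ (-0.484, 0.609, -0.629); φ = arcsin(p_z) ≈ -38.97°, λ = atan2(p_y, p_x) ≈ 128.49°.

≈ (39.0°S, 128.5°E)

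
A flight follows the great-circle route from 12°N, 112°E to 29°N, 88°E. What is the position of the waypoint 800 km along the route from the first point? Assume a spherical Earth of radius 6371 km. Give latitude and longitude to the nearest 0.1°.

Write both endpoints as unit vectors p₁, p₂ with components (cos φ cos λ, cos φ sin λ, sin φ).
The central angle between the endpoints is δ = arccos(p₁·p₂) ≈ 0.490 rad (28.1°). The total great-circle distance is δ·R ≈ 0.490 × 6371 ≈ 3122 km, so the target fraction is f = 800/3122 ≈ 0.256.
Interpolate at f ≈ 0.256 with slerp weights a = sin((1−f)δ)/sin δ ≈ 0.757, b = sin(fδ)/sin δ ≈ 0.266.
p = a·p₁ + b·p₂ ≈ (-0.269, 0.919, 0.286); φ = arcsin(p_z) ≈ 16.65°, λ = atan2(p_y, p_x) ≈ 106.33°.

≈ 16.6°N, 106.3°E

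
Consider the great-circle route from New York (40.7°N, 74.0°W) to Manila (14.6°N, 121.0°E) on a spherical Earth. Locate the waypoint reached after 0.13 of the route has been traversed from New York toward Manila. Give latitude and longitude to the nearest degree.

Write both endpoints as unit vectors p₁, p₂ with components (cos φ cos λ, cos φ sin λ, sin φ).
The central angle between the endpoints is δ = arccos(p₁·p₂) ≈ 2.146 rad (123.0°).
Interpolate at f = 0.13 with slerp weights a = sin((1−f)δ)/sin δ ≈ 1.140, b = sin(fδ)/sin δ ≈ 0.328.
p = a·p₁ + b·p₂ ≈ (0.075, -0.558, 0.826); φ = arcsin(p_z) ≈ 55.71°, λ = atan2(p_y, p_x) ≈ -82.39°.

≈ 56°N, 82°W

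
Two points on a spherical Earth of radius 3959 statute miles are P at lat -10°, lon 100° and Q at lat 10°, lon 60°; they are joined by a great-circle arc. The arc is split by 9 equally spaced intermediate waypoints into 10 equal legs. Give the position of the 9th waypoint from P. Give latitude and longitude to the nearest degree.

Write both endpoints as unit vectors p₁, p₂ with components (cos φ cos λ, cos φ sin λ, sin φ).
The central angle between the endpoints is δ = arccos(p₁·p₂) ≈ 0.777 rad (44.5°).
Interpolate at f = 9/10 with slerp weights a = sin((1−f)δ)/sin δ ≈ 0.111, b = sin(fδ)/sin δ ≈ 0.918.
p = a·p₁ + b·p₂ ≈ (0.433, 0.890, 0.140); φ = arcsin(p_z) ≈ 8.06°, λ = atan2(p_y, p_x) ≈ 64.06°.

≈ lat 8°, lon 64°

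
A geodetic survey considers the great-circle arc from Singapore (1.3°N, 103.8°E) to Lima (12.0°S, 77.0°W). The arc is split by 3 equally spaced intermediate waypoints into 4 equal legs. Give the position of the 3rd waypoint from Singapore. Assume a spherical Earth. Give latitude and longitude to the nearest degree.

Write both endpoints as unit vectors p₁, p₂ with components (cos φ cos λ, cos φ sin λ, sin φ).
The central angle between the endpoints is δ = arccos(p₁·p₂) ≈ 2.954 rad (169.3°).
Interpolate at f = 3/4 with slerp weights a = sin((1−f)δ)/sin δ ≈ 3.616, b = sin(fδ)/sin δ ≈ 4.292.
p = a·p₁ + b·p₂ ≈ (0.082, -0.580, -0.810); φ = arcsin(p_z) ≈ -54.14°, λ = atan2(p_y, p_x) ≈ -81.94°.

≈ 54°S, 82°W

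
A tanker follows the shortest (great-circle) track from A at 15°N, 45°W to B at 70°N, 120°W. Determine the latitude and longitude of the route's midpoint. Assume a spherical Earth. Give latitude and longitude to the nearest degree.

≈ 47°N, 62°W

Write both endpoints as unit vectors p₁, p₂ with components (cos φ cos λ, cos φ sin λ, sin φ).
The central angle between the endpoints is δ = arccos(p₁·p₂) ≈ 1.236 rad (70.8°).
Interpolate at f = 1/2 with slerp weights a = sin((1−f)δ)/sin δ ≈ 0.613, b = sin(fδ)/sin δ ≈ 0.613.
p = a·p₁ + b·p₂ ≈ (0.314, -0.601, 0.735); φ = arcsin(p_z) ≈ 47.32°, λ = atan2(p_y, p_x) ≈ -62.40°.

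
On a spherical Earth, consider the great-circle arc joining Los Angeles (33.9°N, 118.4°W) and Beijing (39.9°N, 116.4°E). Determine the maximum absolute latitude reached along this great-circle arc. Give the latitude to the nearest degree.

The great circle lies in the plane with unit normal n̂ = (p₁ × p₂)/|p₁ × p₂|.
Here n̂_z ≈ -0.520; the vertex latitude is φ_max = arccos|n̂_z| ≈ 58.6°.
Check via Clairaut: cos φ_max = |cos φ₁| · sin C = cos(33.9°)·sin(38.8°) ≈ 0.520, again giving ≈ 58.6°.

≈ 59°N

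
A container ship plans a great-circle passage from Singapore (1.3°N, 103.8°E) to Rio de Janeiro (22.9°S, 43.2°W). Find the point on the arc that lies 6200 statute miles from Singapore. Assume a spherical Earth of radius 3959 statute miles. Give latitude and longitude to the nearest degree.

≈ (36°S, 15°E)

The haversine formula gives a central angle δ ≈ 2.467 rad (141.4°) between the endpoints. The total great-circle distance is δ·R ≈ 2.467 × 3959 ≈ 9768 mi, so the target fraction is f = 6200/9768 ≈ 0.635.
Interpolate at f ≈ 0.635 with slerp weights a = sin((1−f)δ)/sin δ ≈ 1.256, b = sin(fδ)/sin δ ≈ 1.602.
p = a·p₁ + b·p₂ ≈ (0.776, 0.209, -0.595); φ = arcsin(p_z) ≈ -36.50°, λ = atan2(p_y, p_x) ≈ 15.10°.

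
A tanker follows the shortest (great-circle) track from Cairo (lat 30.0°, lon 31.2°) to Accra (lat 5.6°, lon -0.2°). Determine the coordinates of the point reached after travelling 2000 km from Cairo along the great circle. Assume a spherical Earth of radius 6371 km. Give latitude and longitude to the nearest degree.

≈ lat 19°, lon 15°

From cos δ = sin φ₁ sin φ₂ + cos φ₁ cos φ₂ cos Δλ, the central angle is δ ≈ 0.669 rad (38.3°). The total great-circle distance is δ·R ≈ 0.669 × 6371 ≈ 4262 km, so the target fraction is f = 2000/4262 ≈ 0.469.
Interpolate at f ≈ 0.469 with slerp weights a = sin((1−f)δ)/sin δ ≈ 0.561, b = sin(fδ)/sin δ ≈ 0.498.
p = a·p₁ + b·p₂ ≈ (0.911, 0.250, 0.329); φ = arcsin(p_z) ≈ 19.20°, λ = atan2(p_y, p_x) ≈ 15.33°.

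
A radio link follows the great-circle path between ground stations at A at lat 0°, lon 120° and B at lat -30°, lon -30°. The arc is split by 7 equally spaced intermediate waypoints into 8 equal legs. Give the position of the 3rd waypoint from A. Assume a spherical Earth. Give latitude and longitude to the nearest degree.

≈ lat -37°, lon 80°

Write both endpoints as unit vectors p₁, p₂ with components (cos φ cos λ, cos φ sin λ, sin φ).
The central angle between the endpoints is δ = arccos(p₁·p₂) ≈ 2.419 rad (138.6°).
Interpolate at f = 3/8 with slerp weights a = sin((1−f)δ)/sin δ ≈ 1.509, b = sin(fδ)/sin δ ≈ 1.191.
p = a·p₁ + b·p₂ ≈ (0.139, 0.791, -0.595); φ = arcsin(p_z) ≈ -36.54°, λ = atan2(p_y, p_x) ≈ 80.07°.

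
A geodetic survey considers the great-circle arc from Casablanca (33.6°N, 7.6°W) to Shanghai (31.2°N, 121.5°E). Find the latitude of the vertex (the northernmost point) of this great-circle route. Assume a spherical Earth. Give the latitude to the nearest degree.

The great circle lies in the plane with unit normal n̂ = (p₁ × p₂)/|p₁ × p₂|.
Here n̂_z ≈ +0.560; the vertex latitude is φ_max = arccos|n̂_z| ≈ 55.9°.

≈ 56°N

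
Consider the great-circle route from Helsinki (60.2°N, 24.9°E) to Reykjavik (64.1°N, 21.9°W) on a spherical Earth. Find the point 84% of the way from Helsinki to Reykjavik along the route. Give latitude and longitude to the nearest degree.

Write both endpoints as unit vectors p₁, p₂ with components (cos φ cos λ, cos φ sin λ, sin φ).
The central angle between the endpoints is δ = arccos(p₁·p₂) ≈ 0.379 rad (21.7°).
Interpolate at f = 0.84 with slerp weights a = sin((1−f)δ)/sin δ ≈ 0.164, b = sin(fδ)/sin δ ≈ 0.846.
p = a·p₁ + b·p₂ ≈ (0.417, -0.104, 0.903); φ = arcsin(p_z) ≈ 64.57°, λ = atan2(p_y, p_x) ≈ -13.96°.

≈ 65°N, 14°W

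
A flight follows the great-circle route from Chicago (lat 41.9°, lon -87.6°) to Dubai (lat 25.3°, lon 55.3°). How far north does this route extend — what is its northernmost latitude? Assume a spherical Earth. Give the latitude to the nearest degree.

The great circle lies in the plane with unit normal n̂ = (p₁ × p₂)/|p₁ × p₂|.
Here n̂_z ≈ +0.419; the vertex latitude is φ_max = arccos|n̂_z| ≈ 65.2°.
Check via Clairaut: cos φ_max = |cos φ₁| · sin C = cos(41.9°)·sin(34.3°) ≈ 0.419, again giving ≈ 65.2°.

≈ 65°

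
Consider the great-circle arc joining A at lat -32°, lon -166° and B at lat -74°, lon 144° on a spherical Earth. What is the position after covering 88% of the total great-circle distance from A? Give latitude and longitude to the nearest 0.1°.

≈ lat -70.4°, lon 159.2°

From cos δ = sin φ₁ sin φ₂ + cos φ₁ cos φ₂ cos Δλ, the central angle is δ ≈ 0.850 rad (48.7°).
Interpolate at f = 0.88 with slerp weights a = sin((1−f)δ)/sin δ ≈ 0.136, b = sin(fδ)/sin δ ≈ 0.905.
p = a·p₁ + b·p₂ ≈ (-0.313, 0.119, -0.942); φ = arcsin(p_z) ≈ -70.41°, λ = atan2(p_y, p_x) ≈ 159.23°.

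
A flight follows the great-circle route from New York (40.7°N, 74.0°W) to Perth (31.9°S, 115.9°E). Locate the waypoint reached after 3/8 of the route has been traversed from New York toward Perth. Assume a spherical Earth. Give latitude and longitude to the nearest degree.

Write both endpoints as unit vectors p₁, p₂ with components (cos φ cos λ, cos φ sin λ, sin φ).
The central angle between the endpoints is δ = arccos(p₁·p₂) ≈ 2.935 rad (168.1°).
Interpolate at f = 3/8 with slerp weights a = sin((1−f)δ)/sin δ ≈ 4.697, b = sin(fδ)/sin δ ≈ 4.336.
p = a·p₁ + b·p₂ ≈ (-0.627, -0.111, 0.771); φ = arcsin(p_z) ≈ 50.48°, λ = atan2(p_y, p_x) ≈ -169.93°.

≈ (50°N, 170°W)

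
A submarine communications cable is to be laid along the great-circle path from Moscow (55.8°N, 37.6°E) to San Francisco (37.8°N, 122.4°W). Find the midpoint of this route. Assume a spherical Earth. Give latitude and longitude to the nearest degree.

From cos δ = sin φ₁ sin φ₂ + cos φ₁ cos φ₂ cos Δλ, the central angle is δ ≈ 1.481 rad (84.9°).
Interpolate at f = 1/2 with slerp weights a = sin((1−f)δ)/sin δ ≈ 0.677, b = sin(fδ)/sin δ ≈ 0.677.
p = a·p₁ + b·p₂ ≈ (0.015, -0.220, 0.975); φ = arcsin(p_z) ≈ 77.28°, λ = atan2(p_y, p_x) ≈ -86.13°.

≈ (77°N, 86°W)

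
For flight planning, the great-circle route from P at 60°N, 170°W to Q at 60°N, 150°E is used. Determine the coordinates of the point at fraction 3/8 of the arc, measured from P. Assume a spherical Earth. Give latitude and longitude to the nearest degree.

The haversine formula gives a central angle δ ≈ 0.344 rad (19.7°) between the endpoints.
Interpolate at f = 3/8 with slerp weights a = sin((1−f)δ)/sin δ ≈ 0.633, b = sin(fδ)/sin δ ≈ 0.381.
p = a·p₁ + b·p₂ ≈ (-0.477, 0.040, 0.878); φ = arcsin(p_z) ≈ 61.42°, λ = atan2(p_y, p_x) ≈ 175.15°.

≈ 61°N, 175°E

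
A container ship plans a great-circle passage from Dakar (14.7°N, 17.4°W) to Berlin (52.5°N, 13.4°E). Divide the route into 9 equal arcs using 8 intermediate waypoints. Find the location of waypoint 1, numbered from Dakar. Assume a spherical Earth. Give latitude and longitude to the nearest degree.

The haversine formula gives a central angle δ ≈ 0.785 rad (45.0°) between the endpoints.
Interpolate at f = 1/9 with slerp weights a = sin((1−f)δ)/sin δ ≈ 0.909, b = sin(fδ)/sin δ ≈ 0.123.
p = a·p₁ + b·p₂ ≈ (0.912, -0.246, 0.328); φ = arcsin(p_z) ≈ 19.18°, λ = atan2(p_y, p_x) ≈ -15.07°.

≈ 19°N, 15°W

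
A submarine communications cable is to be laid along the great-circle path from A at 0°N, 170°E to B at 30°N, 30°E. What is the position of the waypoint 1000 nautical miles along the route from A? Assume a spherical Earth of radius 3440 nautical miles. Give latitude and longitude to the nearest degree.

≈ 11°N, 157°E

Convert each endpoint to a unit vector on the sphere (x = cos φ cos λ, y = cos φ sin λ, z = sin φ).
The central angle between the endpoints is δ = arccos(p₁·p₂) ≈ 2.296 rad (131.6°). The total great-circle distance is δ·R ≈ 2.296 × 3440 ≈ 7899 nmi, so the target fraction is f = 1000/7899 ≈ 0.127.
Interpolate at f ≈ 0.127 with slerp weights a = sin((1−f)δ)/sin δ ≈ 1.212, b = sin(fδ)/sin δ ≈ 0.383.
p = a·p₁ + b·p₂ ≈ (-0.906, 0.376, 0.192); φ = arcsin(p_z) ≈ 11.04°, λ = atan2(p_y, p_x) ≈ 157.45°.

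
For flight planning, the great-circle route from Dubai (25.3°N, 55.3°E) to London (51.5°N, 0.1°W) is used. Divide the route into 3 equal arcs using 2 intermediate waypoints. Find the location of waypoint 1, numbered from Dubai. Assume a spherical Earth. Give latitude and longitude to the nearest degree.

Write both endpoints as unit vectors p₁, p₂ with components (cos φ cos λ, cos φ sin λ, sin φ).
The central angle between the endpoints is δ = arccos(p₁·p₂) ≈ 0.858 rad (49.2°).
Interpolate at f = 1/3 with slerp weights a = sin((1−f)δ)/sin δ ≈ 0.716, b = sin(fδ)/sin δ ≈ 0.373.
p = a·p₁ + b·p₂ ≈ (0.600, 0.531, 0.598); φ = arcsin(p_z) ≈ 36.70°, λ = atan2(p_y, p_x) ≈ 41.51°.

≈ 37°N, 42°E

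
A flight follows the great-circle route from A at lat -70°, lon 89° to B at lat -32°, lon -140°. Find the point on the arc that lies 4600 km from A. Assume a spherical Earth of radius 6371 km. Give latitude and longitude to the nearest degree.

Convert each endpoint to a unit vector on the sphere (x = cos φ cos λ, y = cos φ sin λ, z = sin φ).
The central angle between the endpoints is δ = arccos(p₁·p₂) ≈ 1.258 rad (72.1°). The total great-circle distance is δ·R ≈ 1.258 × 6371 ≈ 8015 km, so the target fraction is f = 4600/8015 ≈ 0.574.
Interpolate at f ≈ 0.574 with slerp weights a = sin((1−f)δ)/sin δ ≈ 0.537, b = sin(fδ)/sin δ ≈ 0.695.
p = a·p₁ + b·p₂ ≈ (-0.448, -0.195, -0.872); φ = arcsin(p_z) ≈ -60.75°, λ = atan2(p_y, p_x) ≈ -156.47°.

≈ lat -61°, lon -156°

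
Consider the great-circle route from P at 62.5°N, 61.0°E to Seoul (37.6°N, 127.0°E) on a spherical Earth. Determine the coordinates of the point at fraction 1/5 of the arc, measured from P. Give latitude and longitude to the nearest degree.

≈ 61°N, 80°E

Convert each endpoint to a unit vector on the sphere (x = cos φ cos λ, y = cos φ sin λ, z = sin φ).
The central angle between the endpoints is δ = arccos(p₁·p₂) ≈ 0.809 rad (46.4°).
Interpolate at f = 1/5 with slerp weights a = sin((1−f)δ)/sin δ ≈ 0.833, b = sin(fδ)/sin δ ≈ 0.223.
p = a·p₁ + b·p₂ ≈ (0.080, 0.477, 0.875); φ = arcsin(p_z) ≈ 61.04°, λ = atan2(p_y, p_x) ≈ 80.44°.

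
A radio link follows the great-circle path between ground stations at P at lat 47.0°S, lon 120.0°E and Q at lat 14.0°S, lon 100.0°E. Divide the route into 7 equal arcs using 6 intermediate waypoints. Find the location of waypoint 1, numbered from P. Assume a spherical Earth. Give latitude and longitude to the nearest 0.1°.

The haversine formula gives a central angle δ ≈ 0.646 rad (37.0°) between the endpoints.
Interpolate at f = 1/7 with slerp weights a = sin((1−f)δ)/sin δ ≈ 0.873, b = sin(fδ)/sin δ ≈ 0.153.
p = a·p₁ + b·p₂ ≈ (-0.324, 0.662, -0.676); φ = arcsin(p_z) ≈ -42.52°, λ = atan2(p_y, p_x) ≈ 116.05°.

≈ lat 42.5°S, lon 116.0°E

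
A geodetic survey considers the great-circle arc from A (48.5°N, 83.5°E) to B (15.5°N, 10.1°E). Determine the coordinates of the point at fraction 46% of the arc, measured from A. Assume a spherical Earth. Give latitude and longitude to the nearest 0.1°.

The haversine formula gives a central angle δ ≈ 1.178 rad (67.5°) between the endpoints.
Interpolate at f = 0.46 with slerp weights a = sin((1−f)δ)/sin δ ≈ 0.643, b = sin(fδ)/sin δ ≈ 0.558.
p = a·p₁ + b·p₂ ≈ (0.578, 0.518, 0.631); φ = arcsin(p_z) ≈ 39.11°, λ = atan2(p_y, p_x) ≈ 41.86°.

≈ (39.1°N, 41.9°E)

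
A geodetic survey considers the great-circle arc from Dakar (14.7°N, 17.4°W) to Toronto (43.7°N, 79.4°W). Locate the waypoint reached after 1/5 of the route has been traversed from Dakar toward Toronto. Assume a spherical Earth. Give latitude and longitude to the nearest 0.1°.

From cos δ = sin φ₁ sin φ₂ + cos φ₁ cos φ₂ cos Δλ, the central angle is δ ≈ 1.043 rad (59.8°).
Interpolate at f = 1/5 with slerp weights a = sin((1−f)δ)/sin δ ≈ 0.858, b = sin(fδ)/sin δ ≈ 0.240.
p = a·p₁ + b·p₂ ≈ (0.823, -0.418, 0.383); φ = arcsin(p_z) ≈ 22.53°, λ = atan2(p_y, p_x) ≈ -26.94°.

≈ 22.5°N, 26.9°W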